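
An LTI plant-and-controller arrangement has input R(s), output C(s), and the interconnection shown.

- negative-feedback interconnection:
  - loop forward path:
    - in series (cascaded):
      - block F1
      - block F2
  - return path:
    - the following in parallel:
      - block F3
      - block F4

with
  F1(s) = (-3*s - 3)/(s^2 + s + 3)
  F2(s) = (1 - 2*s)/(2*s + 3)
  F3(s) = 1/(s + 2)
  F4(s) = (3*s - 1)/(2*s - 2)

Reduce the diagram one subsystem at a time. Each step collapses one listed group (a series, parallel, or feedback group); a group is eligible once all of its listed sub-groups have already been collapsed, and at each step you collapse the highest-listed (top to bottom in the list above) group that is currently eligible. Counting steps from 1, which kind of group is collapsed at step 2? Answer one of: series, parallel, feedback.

Step 1. multiply F1, F2 (series)
Step 2. reduce the parallel group F3, F4
Step 3. reduce the feedback loop with forward (F1*F2) and return (F3+F4)
Step 2: parallel.

Final answer: parallel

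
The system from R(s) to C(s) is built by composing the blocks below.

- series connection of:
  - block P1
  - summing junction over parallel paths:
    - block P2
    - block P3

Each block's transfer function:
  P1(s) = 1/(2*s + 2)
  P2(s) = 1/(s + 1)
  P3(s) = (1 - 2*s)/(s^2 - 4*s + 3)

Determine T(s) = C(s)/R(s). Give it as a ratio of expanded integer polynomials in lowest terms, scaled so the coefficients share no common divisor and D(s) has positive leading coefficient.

(1) combine P2, P3 in parallel -> (-s^2 - 5*s + 4)/(s^3 - 3*s^2 - s + 3)
(2) cascade P1, (P2+P3): this yields T(s), and no further normalization is needed

Answer: (-s^2 - 5*s + 4)/(2*s^4 - 4*s^3 - 8*s^2 + 4*s + 6)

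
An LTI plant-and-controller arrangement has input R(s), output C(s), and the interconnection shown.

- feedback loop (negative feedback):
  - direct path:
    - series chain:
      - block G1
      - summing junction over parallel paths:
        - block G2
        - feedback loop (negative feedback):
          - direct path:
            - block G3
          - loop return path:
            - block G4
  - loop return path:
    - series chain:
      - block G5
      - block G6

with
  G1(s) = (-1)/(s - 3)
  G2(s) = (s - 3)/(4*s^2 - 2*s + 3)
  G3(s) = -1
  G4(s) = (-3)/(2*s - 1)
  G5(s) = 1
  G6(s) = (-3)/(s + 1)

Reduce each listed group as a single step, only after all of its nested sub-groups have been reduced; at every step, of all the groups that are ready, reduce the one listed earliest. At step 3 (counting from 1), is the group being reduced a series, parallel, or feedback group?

[1] reduce the feedback loop with forward G3 and return G4
[2] sum the parallel branches G2, [G3/(1+G3*G4)]
[3] series reduction of G1, (G2+[G3/(1+G3*G4)])
[4] series reduction of G5, G6
[5] close the feedback loop around (G1*(G2+[G3/(1+G3*G4)])), (G5*G6)
The group at step 3 is a series group.

Therefore the answer is series.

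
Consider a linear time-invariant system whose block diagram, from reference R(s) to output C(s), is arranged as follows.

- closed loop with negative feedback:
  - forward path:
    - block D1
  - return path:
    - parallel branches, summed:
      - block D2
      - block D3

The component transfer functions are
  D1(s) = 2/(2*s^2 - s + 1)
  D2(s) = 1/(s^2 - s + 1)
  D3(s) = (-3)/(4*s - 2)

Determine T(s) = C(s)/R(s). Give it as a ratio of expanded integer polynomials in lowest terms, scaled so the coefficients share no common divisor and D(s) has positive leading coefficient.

First reduce the diagram to T(s).

Step 1: reduce the parallel group D2, D3: (-3*s^2 + 7*s - 5)/(4*s^3 - 6*s^2 + 6*s - 2)
Step 2: feedback reduction of D1, (D2+D3); the result is T(s) itself (integer coefficients, no common factor, positive leading denominator coefficient)

Answer: (4*s^3 - 6*s^2 + 6*s - 2)/(4*s^5 - 8*s^4 + 11*s^3 - 11*s^2 + 11*s - 6)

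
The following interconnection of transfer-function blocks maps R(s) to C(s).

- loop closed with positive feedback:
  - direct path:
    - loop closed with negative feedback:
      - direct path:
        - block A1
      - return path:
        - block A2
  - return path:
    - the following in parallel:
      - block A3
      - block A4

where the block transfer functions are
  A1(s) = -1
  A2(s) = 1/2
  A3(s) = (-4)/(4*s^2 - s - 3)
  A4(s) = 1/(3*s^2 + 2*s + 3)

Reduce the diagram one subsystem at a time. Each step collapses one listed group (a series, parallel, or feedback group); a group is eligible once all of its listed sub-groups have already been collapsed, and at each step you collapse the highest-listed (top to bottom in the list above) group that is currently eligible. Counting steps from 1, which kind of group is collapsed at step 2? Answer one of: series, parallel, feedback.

1. apply the feedback formula to A1, A2
2. sum the parallel branches A3, A4
3. collapse the loop ([A1/(1+A1*A2)] forward, (A3+A4) return)
At step 2 the group reduced is parallel.

Hence the answer: parallel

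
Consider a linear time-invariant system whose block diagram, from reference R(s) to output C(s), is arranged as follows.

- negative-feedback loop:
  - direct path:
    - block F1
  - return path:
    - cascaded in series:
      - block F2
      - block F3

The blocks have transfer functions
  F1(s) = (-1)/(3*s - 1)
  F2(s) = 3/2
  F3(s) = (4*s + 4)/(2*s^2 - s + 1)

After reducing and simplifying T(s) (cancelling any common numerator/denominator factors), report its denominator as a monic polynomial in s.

Step 1 - multiply F2, F3 (series); result (6*s + 6)/(2*s^2 - s + 1)
Step 2 - collapse the loop (F1 forward, (F2*F3) return); result (-2*s^2 + s - 1)/(6*s^3 - 5*s^2 - 2*s - 7)
No further cancellation is possible in the step-2 result, so that is T(s). Its denominator becomes monic after dividing by the leading coefficient 6.

Therefore the answer is s^3 - 5*s^2/6 - s/3 - 7/6.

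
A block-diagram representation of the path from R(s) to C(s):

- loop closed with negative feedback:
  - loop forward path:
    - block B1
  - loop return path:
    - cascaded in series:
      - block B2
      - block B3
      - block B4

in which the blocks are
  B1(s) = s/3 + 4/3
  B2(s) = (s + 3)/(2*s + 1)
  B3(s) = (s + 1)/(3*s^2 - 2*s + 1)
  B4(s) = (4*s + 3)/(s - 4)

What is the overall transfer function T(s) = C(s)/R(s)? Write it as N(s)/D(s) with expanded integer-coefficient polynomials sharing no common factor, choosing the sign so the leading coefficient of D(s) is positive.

Step 1 - combine B2, B3, B4 in series, giving (4*s^3 + 19*s^2 + 24*s + 9)/(6*s^4 - 25*s^3 + 4*s^2 + s - 4)
Step 2 - close the feedback loop around B1, (B2*B3*B4): this yields T(s), and no further normalization is needed

Final answer: (6*s^5 - s^4 - 96*s^3 + 17*s^2 - 16)/(22*s^4 - 40*s^3 + 112*s^2 + 108*s + 24)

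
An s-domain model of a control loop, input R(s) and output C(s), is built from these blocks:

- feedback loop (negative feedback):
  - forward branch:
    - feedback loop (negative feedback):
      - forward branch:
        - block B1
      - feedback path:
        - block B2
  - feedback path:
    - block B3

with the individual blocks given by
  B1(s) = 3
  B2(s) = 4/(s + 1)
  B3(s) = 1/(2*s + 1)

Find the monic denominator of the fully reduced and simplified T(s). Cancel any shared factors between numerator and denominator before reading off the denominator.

Reducing step by step:

1. reduce the feedback loop with forward B1 and return B2 = (3*s + 3)/(s + 13)
2. reduce the feedback loop with forward [B1/(1+B1*B2)] and return B3 = (6*s^2 + 9*s + 3)/(2*s^2 + 30*s + 16)
T(s) is the step-2 result (common factors already cancelled). Leading coefficient of the denominator: 2. Divide through by 2 for the monic polynomial.

Answer: s^2 + 15*s + 8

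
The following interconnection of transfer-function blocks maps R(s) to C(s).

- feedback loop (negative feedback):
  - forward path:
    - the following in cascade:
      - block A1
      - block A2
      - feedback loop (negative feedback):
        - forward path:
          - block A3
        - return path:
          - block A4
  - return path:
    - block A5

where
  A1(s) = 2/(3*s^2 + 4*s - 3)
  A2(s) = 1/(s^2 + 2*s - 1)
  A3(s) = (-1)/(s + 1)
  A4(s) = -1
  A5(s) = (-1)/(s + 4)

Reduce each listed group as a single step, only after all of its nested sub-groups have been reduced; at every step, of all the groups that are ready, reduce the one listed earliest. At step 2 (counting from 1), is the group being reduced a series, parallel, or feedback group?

Step 1. apply the feedback formula to A3, A4
Step 2. series reduction of A1, A2, [A3/(1+A3*A4)]
Step 3. apply the feedback formula to (A1*A2*[A3/(1+A3*A4)]), A5
At step 2 the group reduced is series.

Therefore the answer is series.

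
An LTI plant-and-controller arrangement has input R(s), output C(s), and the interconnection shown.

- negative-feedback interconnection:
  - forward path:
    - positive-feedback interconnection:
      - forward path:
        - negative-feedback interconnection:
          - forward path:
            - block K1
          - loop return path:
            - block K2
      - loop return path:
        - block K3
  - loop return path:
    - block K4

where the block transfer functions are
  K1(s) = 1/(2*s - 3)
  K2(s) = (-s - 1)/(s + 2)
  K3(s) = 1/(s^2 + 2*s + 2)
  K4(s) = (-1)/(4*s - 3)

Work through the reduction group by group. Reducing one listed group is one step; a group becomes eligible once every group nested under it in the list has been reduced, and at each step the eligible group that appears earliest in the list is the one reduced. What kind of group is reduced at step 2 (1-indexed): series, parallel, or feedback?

1. apply the feedback formula to K1, K2
2. collapse the loop ([K1/(1+K1*K2)] forward, K3 return)
3. feedback reduction of [[K1/(1+K1*K2)]/(1-[K1/(1+K1*K2)]*K3)], K4
So the answer for step 2 is feedback.

Answer: feedback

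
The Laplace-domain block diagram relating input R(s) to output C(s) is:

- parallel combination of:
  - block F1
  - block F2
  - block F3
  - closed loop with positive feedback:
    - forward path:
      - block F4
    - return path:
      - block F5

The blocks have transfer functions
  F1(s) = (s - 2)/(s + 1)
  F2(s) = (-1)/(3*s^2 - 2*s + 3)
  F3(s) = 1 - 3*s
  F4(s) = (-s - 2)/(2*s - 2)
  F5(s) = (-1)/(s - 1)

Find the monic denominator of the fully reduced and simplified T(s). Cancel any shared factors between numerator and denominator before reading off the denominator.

1. feedback reduction of F4, F5, giving (-s^2 - s + 2)/(2*s^2 - 5*s)
2. sum the parallel branches F1, F2, F3, [F4/(1-F4*F5)], giving (-18*s^6 + 48*s^5 - 39*s^4 + 50*s^3 + 19*s + 6)/(6*s^5 - 13*s^4 - 3*s^3 + s^2 - 15*s)
T(s) is the step-2 result (common factors already cancelled). Leading coefficient of the denominator: 6. Divide through by 6 for the monic polynomial.

Hence the answer: s^5 - 13*s^4/6 - s^3/2 + s^2/6 - 5*s/2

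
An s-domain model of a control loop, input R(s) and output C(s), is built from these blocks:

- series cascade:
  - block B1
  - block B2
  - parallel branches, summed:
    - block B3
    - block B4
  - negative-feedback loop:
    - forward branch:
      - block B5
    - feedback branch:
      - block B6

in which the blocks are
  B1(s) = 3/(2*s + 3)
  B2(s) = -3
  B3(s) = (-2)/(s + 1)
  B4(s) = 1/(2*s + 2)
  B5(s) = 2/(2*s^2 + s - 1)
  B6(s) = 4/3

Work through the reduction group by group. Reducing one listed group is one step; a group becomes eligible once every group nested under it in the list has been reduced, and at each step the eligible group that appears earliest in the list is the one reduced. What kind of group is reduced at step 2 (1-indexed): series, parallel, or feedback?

Answer: feedback

Working:
1. reduce the parallel group B3, B4
2. reduce the feedback loop with forward B5 and return B6
3. series reduction of B1, B2, (B3+B4), [B5/(1+B5*B6)]
Step 2 collapses a feedback group.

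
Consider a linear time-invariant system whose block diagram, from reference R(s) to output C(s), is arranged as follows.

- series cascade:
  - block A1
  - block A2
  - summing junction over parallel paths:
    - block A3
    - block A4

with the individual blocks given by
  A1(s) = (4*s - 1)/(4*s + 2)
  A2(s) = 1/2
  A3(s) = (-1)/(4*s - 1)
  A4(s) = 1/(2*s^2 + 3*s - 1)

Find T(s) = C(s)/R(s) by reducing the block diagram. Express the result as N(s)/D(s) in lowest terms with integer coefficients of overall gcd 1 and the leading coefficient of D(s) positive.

Reducing step by step:

Step 1 - parallel reduction of A3, A4, giving (-2*s^2 + s)/(8*s^3 + 10*s^2 - 7*s + 1)
Step 2 - cascade A1, A2, (A3+A4) - this is the overall T(s), already in the required normalized form

Answer: (-2*s^2 + s)/(16*s^3 + 32*s^2 + 4*s - 4)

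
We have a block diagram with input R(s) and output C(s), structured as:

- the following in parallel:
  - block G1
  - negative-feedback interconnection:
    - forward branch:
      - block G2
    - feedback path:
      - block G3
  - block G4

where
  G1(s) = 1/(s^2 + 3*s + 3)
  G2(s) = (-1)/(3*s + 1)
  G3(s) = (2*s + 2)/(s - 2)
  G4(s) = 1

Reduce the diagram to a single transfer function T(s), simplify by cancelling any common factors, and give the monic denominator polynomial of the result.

First reduce the diagram to T(s).

1. apply the feedback formula to G2, G3 gives (2 - s)/(3*s^2 - 7*s - 4)
2. sum the parallel branches G1, [G2/(1+G2*G3)], G4 gives (3*s^4 + s^3 - 14*s^2 - 37*s - 10)/(3*s^4 + 2*s^3 - 16*s^2 - 33*s - 12)
T(s) is the step-2 result (common factors already cancelled). Leading coefficient of the denominator: 3. Divide through by 3 for the monic polynomial.

Answer: s^4 + 2*s^3/3 - 16*s^2/3 - 11*s - 4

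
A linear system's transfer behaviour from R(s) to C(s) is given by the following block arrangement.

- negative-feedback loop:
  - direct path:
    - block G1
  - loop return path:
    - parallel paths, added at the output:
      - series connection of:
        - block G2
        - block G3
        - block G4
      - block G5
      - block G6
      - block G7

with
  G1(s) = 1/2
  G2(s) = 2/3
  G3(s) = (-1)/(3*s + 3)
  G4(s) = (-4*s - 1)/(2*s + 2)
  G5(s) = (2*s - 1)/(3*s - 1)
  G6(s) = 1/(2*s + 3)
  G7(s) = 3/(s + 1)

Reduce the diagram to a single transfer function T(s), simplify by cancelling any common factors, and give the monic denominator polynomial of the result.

Answer: s^4 + 221*s^3/48 + 817*s^2/144 + 7*s/9 - 29/24

Working:
[1] cascade G2, G3, G4: (4*s + 1)/(9*s^2 + 18*s + 9)
[2] parallel reduction of (G2*G3*G4), G5, G6, G7: (36*s^4 + 321*s^3 + 511*s^2 + 94*s - 120)/(54*s^4 + 171*s^3 + 153*s^2 + 9*s - 27)
[3] reduce the feedback loop with forward G1 and return ((G2*G3*G4)+G5+G6+G7): (54*s^4 + 171*s^3 + 153*s^2 + 9*s - 27)/(144*s^4 + 663*s^3 + 817*s^2 + 112*s - 174)
The result of step 3 is T(s) in lowest terms. Its denominator has leading coefficient 144; dividing the denominator through by 144 makes it monic.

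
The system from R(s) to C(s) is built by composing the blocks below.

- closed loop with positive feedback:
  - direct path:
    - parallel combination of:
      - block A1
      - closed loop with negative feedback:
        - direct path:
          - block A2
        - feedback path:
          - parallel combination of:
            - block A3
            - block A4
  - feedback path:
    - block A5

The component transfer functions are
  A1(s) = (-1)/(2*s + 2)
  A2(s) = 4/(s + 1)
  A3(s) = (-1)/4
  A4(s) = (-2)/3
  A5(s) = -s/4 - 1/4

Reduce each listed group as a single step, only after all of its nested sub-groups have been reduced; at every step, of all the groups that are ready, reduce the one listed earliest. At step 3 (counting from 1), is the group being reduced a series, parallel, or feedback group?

Step 1. combine A3, A4 in parallel
Step 2. close the feedback loop around A2, (A3+A4)
Step 3. parallel reduction of A1, [A2/(1+A2*(A3+A4))]
Step 4. collapse the loop ((A1+[A2/(1+A2*(A3+A4))]) forward, A5 return)
So the answer for step 3 is parallel.

Answer: parallel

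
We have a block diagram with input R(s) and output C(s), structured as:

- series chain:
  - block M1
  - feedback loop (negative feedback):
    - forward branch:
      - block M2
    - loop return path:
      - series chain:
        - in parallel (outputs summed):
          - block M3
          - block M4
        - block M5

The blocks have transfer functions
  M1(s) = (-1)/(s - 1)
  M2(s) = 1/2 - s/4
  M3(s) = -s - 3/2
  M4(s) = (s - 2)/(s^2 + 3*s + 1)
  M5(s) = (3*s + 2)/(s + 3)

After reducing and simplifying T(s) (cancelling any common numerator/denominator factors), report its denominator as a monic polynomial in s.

Reducing step by step:

(1) sum the parallel branches M3, M4: (-2*s^3 - 9*s^2 - 9*s - 7)/(2*s^2 + 6*s + 2)
(2) multiply (M3+M4), M5 (series): (-6*s^4 - 31*s^3 - 45*s^2 - 39*s - 14)/(2*s^3 + 12*s^2 + 20*s + 6)
(3) close the feedback loop around M2, ((M3+M4)*M5): (-2*s^4 - 8*s^3 + 4*s^2 + 34*s + 12)/(6*s^5 + 19*s^4 - 9*s^3 - 3*s^2 + 16*s - 4)
(4) combine M1, [M2/(1+M2*((M3+M4)*M5))] in series: (2*s^4 + 8*s^3 - 4*s^2 - 34*s - 12)/(6*s^6 + 13*s^5 - 28*s^4 + 6*s^3 + 19*s^2 - 20*s + 4)
The result of step 4 is T(s) in lowest terms. Its denominator has leading coefficient 6; dividing the denominator through by 6 makes it monic.

Answer: s^6 + 13*s^5/6 - 14*s^4/3 + s^3 + 19*s^2/6 - 10*s/3 + 2/3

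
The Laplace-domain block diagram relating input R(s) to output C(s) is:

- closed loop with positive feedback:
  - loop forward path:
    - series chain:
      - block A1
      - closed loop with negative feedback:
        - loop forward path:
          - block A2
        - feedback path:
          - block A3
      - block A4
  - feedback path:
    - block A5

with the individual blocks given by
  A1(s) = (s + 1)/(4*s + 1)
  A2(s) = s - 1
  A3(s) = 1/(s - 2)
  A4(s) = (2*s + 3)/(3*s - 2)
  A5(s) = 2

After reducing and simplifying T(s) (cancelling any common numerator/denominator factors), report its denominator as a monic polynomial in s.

The answer is s^4 - 13*s^3/2 + 15*s^2/2 - 9*s/4 + 3/2.

Reasoning:
1. collapse the loop (A2 forward, A3 return); result (s^2 - 3*s + 2)/(2*s - 3)
2. cascade A1, [A2/(1+A2*A3)], A4; result (2*s^4 - s^3 - 8*s^2 + s + 6)/(24*s^3 - 46*s^2 + 11*s + 6)
3. apply the feedback formula to (A1*[A2/(1+A2*A3)]*A4), A5; result (-2*s^4 + s^3 + 8*s^2 - s - 6)/(4*s^4 - 26*s^3 + 30*s^2 - 9*s + 6)
T(s) is the step-3 result (common factors already cancelled). Leading coefficient of the denominator: 4. Divide through by 4 for the monic polynomial.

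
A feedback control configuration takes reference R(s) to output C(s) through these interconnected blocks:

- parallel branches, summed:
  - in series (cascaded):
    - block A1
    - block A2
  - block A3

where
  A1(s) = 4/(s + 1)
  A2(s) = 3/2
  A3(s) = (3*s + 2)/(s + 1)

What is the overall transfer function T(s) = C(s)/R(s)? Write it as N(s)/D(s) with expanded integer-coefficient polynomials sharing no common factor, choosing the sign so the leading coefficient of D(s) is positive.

Step 1: combine A1, A2 in series -> 6/(s + 1)
Step 2: parallel reduction of (A1*A2), A3: this yields T(s), and no further normalization is needed

Answer: (3*s + 8)/(s + 1)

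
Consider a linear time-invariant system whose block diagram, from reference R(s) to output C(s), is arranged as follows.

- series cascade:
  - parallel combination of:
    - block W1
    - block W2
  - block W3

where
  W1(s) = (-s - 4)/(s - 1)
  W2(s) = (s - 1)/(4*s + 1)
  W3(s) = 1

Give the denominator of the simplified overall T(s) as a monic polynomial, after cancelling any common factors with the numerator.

Answer: s^2 - 3*s/4 - 1/4

Working:
Step 1. parallel reduction of W1, W2 gives (-3*s^2 - 19*s - 3)/(4*s^2 - 3*s - 1)
Step 2. multiply (W1+W2), W3 (series) gives (-3*s^2 - 19*s - 3)/(4*s^2 - 3*s - 1)
No further cancellation is possible in the step-2 result, so that is T(s). Its denominator becomes monic after dividing by the leading coefficient 4.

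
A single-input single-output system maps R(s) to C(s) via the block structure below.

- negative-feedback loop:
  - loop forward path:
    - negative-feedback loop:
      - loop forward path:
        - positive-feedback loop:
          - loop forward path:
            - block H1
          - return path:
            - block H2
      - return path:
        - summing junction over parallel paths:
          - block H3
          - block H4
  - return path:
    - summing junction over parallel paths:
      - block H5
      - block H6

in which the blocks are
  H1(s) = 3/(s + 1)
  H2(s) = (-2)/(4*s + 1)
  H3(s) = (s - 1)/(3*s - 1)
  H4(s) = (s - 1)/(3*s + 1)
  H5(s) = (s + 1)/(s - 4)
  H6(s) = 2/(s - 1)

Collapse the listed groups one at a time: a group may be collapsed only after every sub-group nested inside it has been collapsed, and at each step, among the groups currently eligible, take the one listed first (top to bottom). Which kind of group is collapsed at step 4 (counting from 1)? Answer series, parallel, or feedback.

[1] apply the feedback formula to H1, H2
[2] add H3, H4 (parallel)
[3] feedback reduction of [H1/(1-H1*H2)], (H3+H4)
[4] sum the parallel branches H5, H6
[5] feedback reduction of [[H1/(1-H1*H2)]/(1+[H1/(1-H1*H2)]*(H3+H4))], (H5+H6)
The group at step 4 is a parallel group.

Therefore the answer is parallel.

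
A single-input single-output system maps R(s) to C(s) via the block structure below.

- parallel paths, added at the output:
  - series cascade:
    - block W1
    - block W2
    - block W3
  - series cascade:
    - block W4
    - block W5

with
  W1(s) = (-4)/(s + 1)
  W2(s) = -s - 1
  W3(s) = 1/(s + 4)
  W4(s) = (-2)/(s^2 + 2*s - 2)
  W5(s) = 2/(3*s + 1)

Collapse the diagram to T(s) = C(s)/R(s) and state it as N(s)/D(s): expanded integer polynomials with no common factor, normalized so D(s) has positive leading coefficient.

Reducing step by step:

1. series reduction of W1, W2, W3; result 4/(s + 4)
2. series reduction of W4, W5; result (-4)/(3*s^3 + 7*s^2 - 4*s - 2)
3. add (W1*W2*W3), (W4*W5) (parallel), which is the overall transfer function T(s) = C(s)/R(s) in lowest terms

Answer: (12*s^3 + 28*s^2 - 20*s - 24)/(3*s^4 + 19*s^3 + 24*s^2 - 18*s - 8)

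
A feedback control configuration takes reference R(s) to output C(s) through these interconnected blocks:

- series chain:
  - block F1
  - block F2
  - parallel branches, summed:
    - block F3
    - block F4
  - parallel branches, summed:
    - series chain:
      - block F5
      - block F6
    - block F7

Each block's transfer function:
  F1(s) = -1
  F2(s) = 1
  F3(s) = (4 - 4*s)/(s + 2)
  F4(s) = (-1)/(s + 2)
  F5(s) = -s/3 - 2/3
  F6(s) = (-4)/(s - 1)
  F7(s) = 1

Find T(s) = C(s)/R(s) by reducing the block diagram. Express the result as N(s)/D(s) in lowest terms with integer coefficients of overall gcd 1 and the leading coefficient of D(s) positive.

First reduce the diagram to T(s).

Step 1 - combine F3, F4 in parallel; result (3 - 4*s)/(s + 2)
Step 2 - combine F5, F6 in series; result (4*s + 8)/(3*s - 3)
Step 3 - combine (F5*F6), F7 in parallel; result (7*s + 5)/(3*s - 3)
Step 4 - multiply F1, F2, (F3+F4), ((F5*F6)+F7) (series), which is the overall transfer function T(s) = C(s)/R(s) in lowest terms

Answer: (28*s^2 - s - 15)/(3*s^2 + 3*s - 6)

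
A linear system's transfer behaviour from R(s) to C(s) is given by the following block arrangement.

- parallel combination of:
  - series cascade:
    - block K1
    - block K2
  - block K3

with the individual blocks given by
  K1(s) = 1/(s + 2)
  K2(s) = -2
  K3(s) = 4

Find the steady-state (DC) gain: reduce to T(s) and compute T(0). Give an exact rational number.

First reduce the diagram to T(s).

[1] reduce the series chain K1, K2 gives (-2)/(s + 2)
[2] combine (K1*K2), K3 in parallel gives (4*s + 6)/(s + 2)
Step 2 gives the overall T(s). Then T(0) = 6/2 = 3.

Answer: 3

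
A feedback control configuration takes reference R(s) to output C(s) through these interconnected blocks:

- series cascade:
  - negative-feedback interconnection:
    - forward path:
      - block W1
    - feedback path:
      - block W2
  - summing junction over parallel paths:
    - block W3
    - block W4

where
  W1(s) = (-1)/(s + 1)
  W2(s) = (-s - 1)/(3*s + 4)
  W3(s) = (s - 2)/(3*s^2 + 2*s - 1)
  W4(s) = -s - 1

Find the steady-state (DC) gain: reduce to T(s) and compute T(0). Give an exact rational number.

The answer is -4/5.

Reasoning:
Step 1: apply the feedback formula to W1, W2 -> (-3*s - 4)/(3*s^2 + 8*s + 5)
Step 2: parallel reduction of W3, W4 -> (-3*s^3 - 5*s^2 - 1)/(3*s^2 + 2*s - 1)
Step 3: cascade [W1/(1+W1*W2)], (W3+W4) -> (9*s^4 + 27*s^3 + 20*s^2 + 3*s + 4)/(9*s^4 + 30*s^3 + 28*s^2 + 2*s - 5)
That last expression is T(s); at s = 0 only the constant terms survive, so T(0) = 4/(-5) = -4/5.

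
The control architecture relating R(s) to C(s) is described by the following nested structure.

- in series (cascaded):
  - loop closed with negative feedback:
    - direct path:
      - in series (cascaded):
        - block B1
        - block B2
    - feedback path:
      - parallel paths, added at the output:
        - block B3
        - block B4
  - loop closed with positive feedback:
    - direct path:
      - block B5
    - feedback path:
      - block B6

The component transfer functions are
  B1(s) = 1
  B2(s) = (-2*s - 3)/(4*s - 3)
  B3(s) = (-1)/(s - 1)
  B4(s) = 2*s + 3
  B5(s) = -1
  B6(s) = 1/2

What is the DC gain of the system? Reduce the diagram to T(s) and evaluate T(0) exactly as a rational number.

Step 1: reduce the series chain B1, B2 = (-2*s - 3)/(4*s - 3)
Step 2: add B3, B4 (parallel) = (2*s^2 + s - 4)/(s - 1)
Step 3: collapse the loop ((B1*B2) forward, (B3+B4) return) = (2*s^2 + s - 3)/(4*s^3 + 4*s^2 + 2*s - 15)
Step 4: apply the feedback formula to B5, B6 = (-2)/3
Step 5: cascade [(B1*B2)/(1+(B1*B2)*(B3+B4))], [B5/(1-B5*B6)] = (-4*s^2 - 2*s + 6)/(12*s^3 + 12*s^2 + 6*s - 45)
Step 5 gives the overall T(s). Then T(0) = 6/(-45) = -2/15.

Final answer: -2/15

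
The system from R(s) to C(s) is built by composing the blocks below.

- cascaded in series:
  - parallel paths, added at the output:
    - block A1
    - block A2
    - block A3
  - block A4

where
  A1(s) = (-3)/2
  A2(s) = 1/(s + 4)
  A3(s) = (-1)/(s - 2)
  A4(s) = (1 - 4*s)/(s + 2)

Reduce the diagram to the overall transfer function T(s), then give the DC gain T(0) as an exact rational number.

1. reduce the parallel group A1, A2, A3 = (-3*s^2 - 6*s + 12)/(2*s^2 + 4*s - 16)
2. combine (A1+A2+A3), A4 in series = (12*s^3 + 21*s^2 - 54*s + 12)/(2*s^3 + 8*s^2 - 8*s - 32)
DC gain: substitute s = 0 into T(s) from step 2: T(0) = 12/(-32) = -3/8.

Therefore the answer is -3/8.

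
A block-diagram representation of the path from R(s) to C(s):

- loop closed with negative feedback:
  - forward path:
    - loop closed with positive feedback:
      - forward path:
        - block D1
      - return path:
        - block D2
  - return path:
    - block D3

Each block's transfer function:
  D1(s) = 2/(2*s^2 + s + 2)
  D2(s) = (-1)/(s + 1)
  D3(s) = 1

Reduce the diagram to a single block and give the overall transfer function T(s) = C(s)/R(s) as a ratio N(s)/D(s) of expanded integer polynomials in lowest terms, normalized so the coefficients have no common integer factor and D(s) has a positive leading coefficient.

[1] apply the feedback formula to D1, D2; result (2*s + 2)/(2*s^3 + 3*s^2 + 3*s + 4)
[2] collapse the loop ([D1/(1-D1*D2)] forward, D3 return): this yields T(s), and no further normalization is needed

Hence the answer: (2*s + 2)/(2*s^3 + 3*s^2 + 5*s + 6)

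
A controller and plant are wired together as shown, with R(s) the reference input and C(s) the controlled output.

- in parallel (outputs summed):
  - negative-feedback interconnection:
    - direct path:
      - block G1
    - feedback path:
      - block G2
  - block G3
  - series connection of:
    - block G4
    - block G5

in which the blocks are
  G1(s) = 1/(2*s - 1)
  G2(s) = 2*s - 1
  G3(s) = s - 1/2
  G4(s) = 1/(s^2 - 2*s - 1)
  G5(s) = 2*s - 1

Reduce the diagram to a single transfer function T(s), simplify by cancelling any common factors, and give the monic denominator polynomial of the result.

First reduce the diagram to T(s).

Step 1: collapse the loop (G1 forward, G2 return) = 1/(4*s - 2)
Step 2: series reduction of G4, G5 = (2*s - 1)/(s^2 - 2*s - 1)
Step 3: parallel reduction of [G1/(1+G1*G2)], G3, (G4*G5) = (2*s^4 - 6*s^3 + 7*s^2 - 4*s)/(2*s^3 - 5*s^2 + 1)
The result of step 3 is T(s) in lowest terms. Its denominator has leading coefficient 2; dividing the denominator through by 2 makes it monic.

Answer: s^3 - 5*s^2/2 + 1/2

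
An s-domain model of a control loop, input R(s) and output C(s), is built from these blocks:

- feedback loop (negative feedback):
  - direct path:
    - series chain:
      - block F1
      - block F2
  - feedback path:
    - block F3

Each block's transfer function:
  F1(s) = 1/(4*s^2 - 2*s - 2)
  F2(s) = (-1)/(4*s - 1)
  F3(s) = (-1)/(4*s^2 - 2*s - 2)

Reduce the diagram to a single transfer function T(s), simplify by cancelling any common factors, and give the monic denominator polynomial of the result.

Step 1 - multiply F1, F2 (series); result (-1)/(16*s^3 - 12*s^2 - 6*s + 2)
Step 2 - feedback reduction of (F1*F2), F3; result (-4*s^2 + 2*s + 2)/(64*s^5 - 80*s^4 - 32*s^3 + 44*s^2 + 8*s - 3)
No further cancellation is possible in the step-2 result, so that is T(s). Its denominator becomes monic after dividing by the leading coefficient 64.

Answer: s^5 - 5*s^4/4 - s^3/2 + 11*s^2/16 + s/8 - 3/64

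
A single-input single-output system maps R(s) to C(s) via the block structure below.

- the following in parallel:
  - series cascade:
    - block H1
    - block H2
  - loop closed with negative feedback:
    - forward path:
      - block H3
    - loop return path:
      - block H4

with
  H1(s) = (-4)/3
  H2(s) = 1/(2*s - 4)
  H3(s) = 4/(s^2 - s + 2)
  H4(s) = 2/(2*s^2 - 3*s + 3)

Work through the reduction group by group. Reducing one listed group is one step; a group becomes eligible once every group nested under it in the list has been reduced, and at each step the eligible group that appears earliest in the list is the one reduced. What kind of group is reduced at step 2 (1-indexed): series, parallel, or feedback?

1. cascade H1, H2
2. collapse the loop (H3 forward, H4 return)
3. combine (H1*H2), [H3/(1+H3*H4)] in parallel
Step 2: feedback.

Hence the answer: feedback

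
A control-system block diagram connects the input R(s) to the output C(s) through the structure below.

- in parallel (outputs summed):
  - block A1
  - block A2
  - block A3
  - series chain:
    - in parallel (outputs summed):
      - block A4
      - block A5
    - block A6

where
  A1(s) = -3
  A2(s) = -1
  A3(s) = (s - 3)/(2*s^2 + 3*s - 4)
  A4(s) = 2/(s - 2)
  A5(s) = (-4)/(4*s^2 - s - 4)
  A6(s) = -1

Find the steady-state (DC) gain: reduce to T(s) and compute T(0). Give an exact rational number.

The answer is -13/4.

Reasoning:
Step 1. parallel reduction of A4, A5 -> (8*s^2 - 6*s)/(4*s^3 - 9*s^2 - 2*s + 8)
Step 2. cascade (A4+A5), A6 -> (-8*s^2 + 6*s)/(4*s^3 - 9*s^2 - 2*s + 8)
Step 3. parallel reduction of A1, A2, A3, ((A4+A5)*A6) -> (-32*s^5 + 12*s^4 + 155*s^3 - 109*s^2 - 138*s + 104)/(8*s^5 - 6*s^4 - 47*s^3 + 46*s^2 + 32*s - 32)
That last expression is T(s); at s = 0 only the constant terms survive, so T(0) = 104/(-32) = -13/4.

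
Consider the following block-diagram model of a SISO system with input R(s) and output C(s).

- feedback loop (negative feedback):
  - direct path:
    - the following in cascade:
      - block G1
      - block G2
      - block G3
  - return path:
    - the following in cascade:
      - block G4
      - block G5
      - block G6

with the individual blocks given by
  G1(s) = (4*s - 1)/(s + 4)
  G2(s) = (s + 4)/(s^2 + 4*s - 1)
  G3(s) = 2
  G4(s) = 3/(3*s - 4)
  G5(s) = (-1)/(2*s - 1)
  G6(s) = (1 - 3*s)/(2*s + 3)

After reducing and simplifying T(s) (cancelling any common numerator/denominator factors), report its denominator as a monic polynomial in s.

First reduce the diagram to T(s).

(1) cascade G1, G2, G3 gives (8*s - 2)/(s^2 + 4*s - 1)
(2) cascade G4, G5, G6 gives (9*s - 3)/(12*s^3 - 4*s^2 - 25*s + 12)
(3) apply the feedback formula to (G1*G2*G3), (G4*G5*G6) gives (96*s^4 - 56*s^3 - 192*s^2 + 146*s - 24)/(12*s^5 + 44*s^4 - 53*s^3 - 12*s^2 + 31*s - 6)
No further cancellation is possible in the step-3 result, so that is T(s). Its denominator becomes monic after dividing by the leading coefficient 12.

Answer: s^5 + 11*s^4/3 - 53*s^3/12 - s^2 + 31*s/12 - 1/2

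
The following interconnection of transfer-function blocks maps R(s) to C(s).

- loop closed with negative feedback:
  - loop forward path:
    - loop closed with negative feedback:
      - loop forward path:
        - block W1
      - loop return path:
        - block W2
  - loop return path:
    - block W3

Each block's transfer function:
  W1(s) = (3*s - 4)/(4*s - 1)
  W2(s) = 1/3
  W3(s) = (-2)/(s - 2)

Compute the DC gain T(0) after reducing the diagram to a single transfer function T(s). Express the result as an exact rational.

(1) apply the feedback formula to W1, W2; result (9*s - 12)/(15*s - 7)
(2) apply the feedback formula to [W1/(1+W1*W2)], W3; result (9*s^2 - 30*s + 24)/(15*s^2 - 55*s + 38)
Step 2 gives the overall T(s). Then T(0) = 24/38 = 12/19.

Hence the answer: 12/19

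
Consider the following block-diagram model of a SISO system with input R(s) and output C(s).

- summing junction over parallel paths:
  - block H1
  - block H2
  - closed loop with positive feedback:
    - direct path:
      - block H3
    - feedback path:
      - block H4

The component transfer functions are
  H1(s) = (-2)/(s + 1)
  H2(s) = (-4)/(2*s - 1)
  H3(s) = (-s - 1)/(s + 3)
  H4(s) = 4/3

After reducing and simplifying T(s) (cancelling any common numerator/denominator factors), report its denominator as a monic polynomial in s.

Step 1 - collapse the loop (H3 forward, H4 return) = (-3*s - 3)/(7*s + 13)
Step 2 - parallel reduction of H1, H2, [H3/(1-H3*H4)] = (-6*s^3 - 65*s^2 - 118*s - 23)/(14*s^3 + 33*s^2 + 6*s - 13)
That last expression is T(s), already simplified. Scaling its denominator by 1/14 (the reciprocal of the leading coefficient) yields the monic denominator.

Therefore the answer is s^3 + 33*s^2/14 + 3*s/7 - 13/14.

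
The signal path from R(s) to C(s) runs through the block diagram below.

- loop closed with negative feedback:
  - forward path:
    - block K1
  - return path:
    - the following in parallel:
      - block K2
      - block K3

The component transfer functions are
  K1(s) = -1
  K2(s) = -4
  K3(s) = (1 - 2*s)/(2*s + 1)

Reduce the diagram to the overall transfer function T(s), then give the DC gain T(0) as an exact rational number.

Step 1: add K2, K3 (parallel) gives (-10*s - 3)/(2*s + 1)
Step 2: feedback reduction of K1, (K2+K3) gives (-2*s - 1)/(12*s + 4)
Evaluating the step-2 result (the overall T(s)) at s = 0 gives T(0) = -1/4.

Answer: -1/4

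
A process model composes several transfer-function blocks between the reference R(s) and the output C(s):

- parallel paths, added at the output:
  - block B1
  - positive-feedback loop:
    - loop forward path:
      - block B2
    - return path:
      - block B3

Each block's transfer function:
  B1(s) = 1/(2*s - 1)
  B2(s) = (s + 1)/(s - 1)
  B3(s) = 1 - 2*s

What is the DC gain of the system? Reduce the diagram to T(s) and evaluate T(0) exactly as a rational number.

Step 1. apply the feedback formula to B2, B3 = (s + 1)/(2*s^2 + 2*s - 2)
Step 2. add B1, [B2/(1-B2*B3)] (parallel) = (4*s^2 + 3*s - 3)/(4*s^3 + 2*s^2 - 6*s + 2)
Step 2 gives the overall T(s). Then T(0) = -3/2.

Answer: -3/2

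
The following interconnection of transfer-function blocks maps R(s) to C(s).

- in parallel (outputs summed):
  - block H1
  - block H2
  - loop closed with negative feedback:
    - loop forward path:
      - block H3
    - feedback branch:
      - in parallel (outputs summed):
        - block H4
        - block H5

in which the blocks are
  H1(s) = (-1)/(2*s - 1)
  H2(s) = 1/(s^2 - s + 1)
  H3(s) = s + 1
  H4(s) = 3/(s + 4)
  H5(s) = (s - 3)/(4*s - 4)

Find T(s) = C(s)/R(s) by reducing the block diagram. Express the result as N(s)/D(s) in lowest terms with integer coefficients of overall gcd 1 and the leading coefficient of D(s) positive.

Step 1. reduce the parallel group H4, H5 -> (s^2 + 13*s - 24)/(4*s^2 + 12*s - 16)
Step 2. close the feedback loop around H3, (H4+H5) -> (4*s^3 + 16*s^2 - 4*s - 16)/(s^3 + 18*s^2 + s - 40)
Step 3. sum the parallel branches H1, H2, [H3/(1+H3*(H4+H5))], which is the overall transfer function T(s) = C(s)/R(s) in lowest terms

Therefore the answer is (8*s^6 + 19*s^5 - 59*s^4 + 75*s^3 + 27*s^2 - 166*s + 96)/(2*s^6 + 33*s^5 - 49*s^4 - 30*s^3 + 105*s^2 - 121*s + 40).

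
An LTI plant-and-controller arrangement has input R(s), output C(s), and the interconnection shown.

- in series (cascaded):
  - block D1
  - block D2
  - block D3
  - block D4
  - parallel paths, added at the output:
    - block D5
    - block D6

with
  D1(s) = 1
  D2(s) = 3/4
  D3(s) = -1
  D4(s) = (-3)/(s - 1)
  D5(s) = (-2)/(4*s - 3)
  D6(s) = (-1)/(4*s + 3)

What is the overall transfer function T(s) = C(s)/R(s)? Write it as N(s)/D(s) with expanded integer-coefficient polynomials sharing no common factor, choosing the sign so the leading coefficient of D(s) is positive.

[1] parallel reduction of D5, D6, giving (-12*s - 3)/(16*s^2 - 9)
[2] series reduction of D1, D2, D3, D4, (D5+D6): this yields T(s), and no further normalization is needed

Hence the answer: (-108*s - 27)/(64*s^3 - 64*s^2 - 36*s + 36)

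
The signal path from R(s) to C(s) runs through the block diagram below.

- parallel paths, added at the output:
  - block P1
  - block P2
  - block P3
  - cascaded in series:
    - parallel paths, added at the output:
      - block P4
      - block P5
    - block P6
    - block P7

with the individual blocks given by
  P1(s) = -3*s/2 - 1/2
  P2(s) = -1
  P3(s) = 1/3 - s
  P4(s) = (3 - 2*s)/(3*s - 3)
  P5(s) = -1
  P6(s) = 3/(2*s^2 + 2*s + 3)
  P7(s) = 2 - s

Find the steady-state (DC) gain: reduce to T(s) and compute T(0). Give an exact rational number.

Reducing step by step:

Step 1 - add P4, P5 (parallel); result (6 - 5*s)/(3*s - 3)
Step 2 - combine (P4+P5), P6, P7 in series; result (5*s^2 - 16*s + 12)/(2*s^3 + s - 3)
Step 3 - sum the parallel branches P1, P2, P3, ((P4+P5)*P6*P7); result (-30*s^4 - 14*s^3 + 15*s^2 - 58*s + 93)/(12*s^3 + 6*s - 18)
Evaluating the step-3 result (the overall T(s)) at s = 0 gives T(0) = 93/(-18) = -31/6.

Answer: -31/6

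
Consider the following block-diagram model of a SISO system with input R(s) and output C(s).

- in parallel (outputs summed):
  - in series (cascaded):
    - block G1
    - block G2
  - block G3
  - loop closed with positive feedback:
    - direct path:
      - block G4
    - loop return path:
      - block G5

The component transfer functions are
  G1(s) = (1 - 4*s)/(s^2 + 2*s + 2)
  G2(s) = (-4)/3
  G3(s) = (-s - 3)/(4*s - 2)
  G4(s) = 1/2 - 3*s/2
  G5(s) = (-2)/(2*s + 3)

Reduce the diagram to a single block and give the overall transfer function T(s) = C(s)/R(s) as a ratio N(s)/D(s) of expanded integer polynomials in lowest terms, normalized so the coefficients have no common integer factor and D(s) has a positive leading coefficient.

[1] combine G1, G2 in series; result (16*s - 4)/(3*s^2 + 6*s + 6)
[2] reduce the feedback loop with forward G4 and return G5; result (6*s^2 + 7*s - 3)/(2*s - 8)
[3] sum the parallel branches (G1*G2), G3, [G4/(1-G4*G5)], giving the overall T(s)

Final answer: (36*s^5 + 93*s^4 + 142*s^3 - 289*s^2 + 218*s + 58)/(12*s^4 - 30*s^3 - 60*s^2 - 60*s + 48)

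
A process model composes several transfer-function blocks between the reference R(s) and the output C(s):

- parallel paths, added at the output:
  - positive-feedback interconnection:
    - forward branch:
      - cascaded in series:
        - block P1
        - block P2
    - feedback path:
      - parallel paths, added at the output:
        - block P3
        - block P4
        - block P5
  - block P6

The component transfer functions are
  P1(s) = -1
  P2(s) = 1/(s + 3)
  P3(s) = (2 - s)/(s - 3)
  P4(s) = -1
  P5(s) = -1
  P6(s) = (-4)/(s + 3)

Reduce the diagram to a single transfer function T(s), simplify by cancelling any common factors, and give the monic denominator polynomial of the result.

First reduce the diagram to T(s).

1. series reduction of P1, P2 -> (-1)/(s + 3)
2. sum the parallel branches P3, P4, P5 -> (8 - 3*s)/(s - 3)
3. feedback reduction of (P1*P2), (P3+P4+P5) -> (3 - s)/(s^2 - 3*s - 1)
4. combine [(P1*P2)/(1-(P1*P2)*(P3+P4+P5))], P6 in parallel -> (-5*s^2 + 12*s + 13)/(s^3 - 10*s - 3)
That last expression is T(s), already simplified, and its denominator is already monic.

Answer: s^3 - 10*s - 3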